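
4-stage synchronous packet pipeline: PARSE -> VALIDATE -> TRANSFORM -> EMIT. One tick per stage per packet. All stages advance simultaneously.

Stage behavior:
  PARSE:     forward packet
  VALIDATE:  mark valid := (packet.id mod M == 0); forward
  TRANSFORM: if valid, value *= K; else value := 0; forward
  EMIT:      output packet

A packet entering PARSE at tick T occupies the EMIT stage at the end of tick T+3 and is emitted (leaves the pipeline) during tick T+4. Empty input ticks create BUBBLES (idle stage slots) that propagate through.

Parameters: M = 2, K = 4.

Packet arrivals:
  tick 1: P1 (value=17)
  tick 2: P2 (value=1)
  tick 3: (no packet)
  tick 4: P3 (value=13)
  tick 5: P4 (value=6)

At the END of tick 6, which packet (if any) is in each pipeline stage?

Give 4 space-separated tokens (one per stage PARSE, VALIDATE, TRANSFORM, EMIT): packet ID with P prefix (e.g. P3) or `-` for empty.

Tick 1: [PARSE:P1(v=17,ok=F), VALIDATE:-, TRANSFORM:-, EMIT:-] out:-; in:P1
Tick 2: [PARSE:P2(v=1,ok=F), VALIDATE:P1(v=17,ok=F), TRANSFORM:-, EMIT:-] out:-; in:P2
Tick 3: [PARSE:-, VALIDATE:P2(v=1,ok=T), TRANSFORM:P1(v=0,ok=F), EMIT:-] out:-; in:-
Tick 4: [PARSE:P3(v=13,ok=F), VALIDATE:-, TRANSFORM:P2(v=4,ok=T), EMIT:P1(v=0,ok=F)] out:-; in:P3
Tick 5: [PARSE:P4(v=6,ok=F), VALIDATE:P3(v=13,ok=F), TRANSFORM:-, EMIT:P2(v=4,ok=T)] out:P1(v=0); in:P4
Tick 6: [PARSE:-, VALIDATE:P4(v=6,ok=T), TRANSFORM:P3(v=0,ok=F), EMIT:-] out:P2(v=4); in:-
At end of tick 6: ['-', 'P4', 'P3', '-']

Answer: - P4 P3 -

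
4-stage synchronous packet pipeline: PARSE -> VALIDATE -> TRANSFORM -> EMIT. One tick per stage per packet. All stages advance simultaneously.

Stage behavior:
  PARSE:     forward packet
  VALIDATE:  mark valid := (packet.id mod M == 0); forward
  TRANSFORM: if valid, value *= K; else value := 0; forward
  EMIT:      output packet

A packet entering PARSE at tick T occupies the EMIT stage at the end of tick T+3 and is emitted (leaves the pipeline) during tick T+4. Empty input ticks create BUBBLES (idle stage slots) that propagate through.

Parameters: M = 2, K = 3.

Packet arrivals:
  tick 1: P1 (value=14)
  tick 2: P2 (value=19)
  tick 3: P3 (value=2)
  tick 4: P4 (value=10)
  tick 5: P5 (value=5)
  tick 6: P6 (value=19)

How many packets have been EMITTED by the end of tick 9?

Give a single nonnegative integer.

Tick 1: [PARSE:P1(v=14,ok=F), VALIDATE:-, TRANSFORM:-, EMIT:-] out:-; in:P1
Tick 2: [PARSE:P2(v=19,ok=F), VALIDATE:P1(v=14,ok=F), TRANSFORM:-, EMIT:-] out:-; in:P2
Tick 3: [PARSE:P3(v=2,ok=F), VALIDATE:P2(v=19,ok=T), TRANSFORM:P1(v=0,ok=F), EMIT:-] out:-; in:P3
Tick 4: [PARSE:P4(v=10,ok=F), VALIDATE:P3(v=2,ok=F), TRANSFORM:P2(v=57,ok=T), EMIT:P1(v=0,ok=F)] out:-; in:P4
Tick 5: [PARSE:P5(v=5,ok=F), VALIDATE:P4(v=10,ok=T), TRANSFORM:P3(v=0,ok=F), EMIT:P2(v=57,ok=T)] out:P1(v=0); in:P5
Tick 6: [PARSE:P6(v=19,ok=F), VALIDATE:P5(v=5,ok=F), TRANSFORM:P4(v=30,ok=T), EMIT:P3(v=0,ok=F)] out:P2(v=57); in:P6
Tick 7: [PARSE:-, VALIDATE:P6(v=19,ok=T), TRANSFORM:P5(v=0,ok=F), EMIT:P4(v=30,ok=T)] out:P3(v=0); in:-
Tick 8: [PARSE:-, VALIDATE:-, TRANSFORM:P6(v=57,ok=T), EMIT:P5(v=0,ok=F)] out:P4(v=30); in:-
Tick 9: [PARSE:-, VALIDATE:-, TRANSFORM:-, EMIT:P6(v=57,ok=T)] out:P5(v=0); in:-
Emitted by tick 9: ['P1', 'P2', 'P3', 'P4', 'P5']

Answer: 5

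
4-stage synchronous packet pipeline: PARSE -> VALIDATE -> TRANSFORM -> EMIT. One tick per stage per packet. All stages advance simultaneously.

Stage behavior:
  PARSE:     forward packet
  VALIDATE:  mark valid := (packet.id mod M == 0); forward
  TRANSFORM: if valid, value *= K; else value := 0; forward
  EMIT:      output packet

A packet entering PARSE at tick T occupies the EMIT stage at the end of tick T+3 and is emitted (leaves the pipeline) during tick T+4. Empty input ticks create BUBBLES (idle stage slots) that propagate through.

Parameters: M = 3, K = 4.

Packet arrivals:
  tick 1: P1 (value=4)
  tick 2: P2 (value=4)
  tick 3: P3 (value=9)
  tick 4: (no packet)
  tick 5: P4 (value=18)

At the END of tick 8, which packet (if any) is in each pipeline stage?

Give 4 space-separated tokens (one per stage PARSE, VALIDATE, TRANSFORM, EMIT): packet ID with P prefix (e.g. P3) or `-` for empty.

Answer: - - - P4

Derivation:
Tick 1: [PARSE:P1(v=4,ok=F), VALIDATE:-, TRANSFORM:-, EMIT:-] out:-; in:P1
Tick 2: [PARSE:P2(v=4,ok=F), VALIDATE:P1(v=4,ok=F), TRANSFORM:-, EMIT:-] out:-; in:P2
Tick 3: [PARSE:P3(v=9,ok=F), VALIDATE:P2(v=4,ok=F), TRANSFORM:P1(v=0,ok=F), EMIT:-] out:-; in:P3
Tick 4: [PARSE:-, VALIDATE:P3(v=9,ok=T), TRANSFORM:P2(v=0,ok=F), EMIT:P1(v=0,ok=F)] out:-; in:-
Tick 5: [PARSE:P4(v=18,ok=F), VALIDATE:-, TRANSFORM:P3(v=36,ok=T), EMIT:P2(v=0,ok=F)] out:P1(v=0); in:P4
Tick 6: [PARSE:-, VALIDATE:P4(v=18,ok=F), TRANSFORM:-, EMIT:P3(v=36,ok=T)] out:P2(v=0); in:-
Tick 7: [PARSE:-, VALIDATE:-, TRANSFORM:P4(v=0,ok=F), EMIT:-] out:P3(v=36); in:-
Tick 8: [PARSE:-, VALIDATE:-, TRANSFORM:-, EMIT:P4(v=0,ok=F)] out:-; in:-
At end of tick 8: ['-', '-', '-', 'P4']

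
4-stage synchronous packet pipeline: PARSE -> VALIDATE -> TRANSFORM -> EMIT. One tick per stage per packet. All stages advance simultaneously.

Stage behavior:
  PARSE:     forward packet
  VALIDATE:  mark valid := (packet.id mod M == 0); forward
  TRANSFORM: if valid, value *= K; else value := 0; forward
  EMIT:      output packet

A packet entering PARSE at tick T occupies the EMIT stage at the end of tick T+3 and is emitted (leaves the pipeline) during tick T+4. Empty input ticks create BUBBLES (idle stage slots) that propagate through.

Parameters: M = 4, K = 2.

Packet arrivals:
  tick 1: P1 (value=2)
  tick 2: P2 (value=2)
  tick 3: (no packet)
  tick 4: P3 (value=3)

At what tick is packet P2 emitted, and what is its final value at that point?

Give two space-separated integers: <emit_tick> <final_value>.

Answer: 6 0

Derivation:
Tick 1: [PARSE:P1(v=2,ok=F), VALIDATE:-, TRANSFORM:-, EMIT:-] out:-; in:P1
Tick 2: [PARSE:P2(v=2,ok=F), VALIDATE:P1(v=2,ok=F), TRANSFORM:-, EMIT:-] out:-; in:P2
Tick 3: [PARSE:-, VALIDATE:P2(v=2,ok=F), TRANSFORM:P1(v=0,ok=F), EMIT:-] out:-; in:-
Tick 4: [PARSE:P3(v=3,ok=F), VALIDATE:-, TRANSFORM:P2(v=0,ok=F), EMIT:P1(v=0,ok=F)] out:-; in:P3
Tick 5: [PARSE:-, VALIDATE:P3(v=3,ok=F), TRANSFORM:-, EMIT:P2(v=0,ok=F)] out:P1(v=0); in:-
Tick 6: [PARSE:-, VALIDATE:-, TRANSFORM:P3(v=0,ok=F), EMIT:-] out:P2(v=0); in:-
Tick 7: [PARSE:-, VALIDATE:-, TRANSFORM:-, EMIT:P3(v=0,ok=F)] out:-; in:-
Tick 8: [PARSE:-, VALIDATE:-, TRANSFORM:-, EMIT:-] out:P3(v=0); in:-
P2: arrives tick 2, valid=False (id=2, id%4=2), emit tick 6, final value 0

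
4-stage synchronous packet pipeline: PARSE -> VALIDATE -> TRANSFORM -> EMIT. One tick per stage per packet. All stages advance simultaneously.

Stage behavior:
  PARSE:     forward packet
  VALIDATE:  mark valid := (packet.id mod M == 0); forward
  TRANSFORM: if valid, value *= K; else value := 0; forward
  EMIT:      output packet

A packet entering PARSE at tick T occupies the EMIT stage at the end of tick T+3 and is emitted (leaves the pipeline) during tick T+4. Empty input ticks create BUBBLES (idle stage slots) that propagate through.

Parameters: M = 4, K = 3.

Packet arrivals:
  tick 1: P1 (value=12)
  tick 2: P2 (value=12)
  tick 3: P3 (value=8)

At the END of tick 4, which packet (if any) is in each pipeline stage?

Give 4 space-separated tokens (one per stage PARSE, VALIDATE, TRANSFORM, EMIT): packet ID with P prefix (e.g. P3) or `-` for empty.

Answer: - P3 P2 P1

Derivation:
Tick 1: [PARSE:P1(v=12,ok=F), VALIDATE:-, TRANSFORM:-, EMIT:-] out:-; in:P1
Tick 2: [PARSE:P2(v=12,ok=F), VALIDATE:P1(v=12,ok=F), TRANSFORM:-, EMIT:-] out:-; in:P2
Tick 3: [PARSE:P3(v=8,ok=F), VALIDATE:P2(v=12,ok=F), TRANSFORM:P1(v=0,ok=F), EMIT:-] out:-; in:P3
Tick 4: [PARSE:-, VALIDATE:P3(v=8,ok=F), TRANSFORM:P2(v=0,ok=F), EMIT:P1(v=0,ok=F)] out:-; in:-
At end of tick 4: ['-', 'P3', 'P2', 'P1']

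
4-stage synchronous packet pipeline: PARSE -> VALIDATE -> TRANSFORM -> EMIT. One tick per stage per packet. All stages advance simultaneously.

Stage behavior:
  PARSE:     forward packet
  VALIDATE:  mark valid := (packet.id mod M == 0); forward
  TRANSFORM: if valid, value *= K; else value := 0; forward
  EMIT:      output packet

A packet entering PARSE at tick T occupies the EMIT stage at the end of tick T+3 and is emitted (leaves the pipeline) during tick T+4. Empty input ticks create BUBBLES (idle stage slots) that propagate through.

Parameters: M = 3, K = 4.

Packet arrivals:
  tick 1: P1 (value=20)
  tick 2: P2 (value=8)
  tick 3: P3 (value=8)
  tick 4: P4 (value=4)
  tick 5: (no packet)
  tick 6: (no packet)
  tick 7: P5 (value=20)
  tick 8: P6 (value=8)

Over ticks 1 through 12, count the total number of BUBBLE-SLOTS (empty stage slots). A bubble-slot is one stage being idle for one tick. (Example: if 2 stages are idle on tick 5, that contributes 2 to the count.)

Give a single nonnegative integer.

Tick 1: [PARSE:P1(v=20,ok=F), VALIDATE:-, TRANSFORM:-, EMIT:-] out:-; bubbles=3
Tick 2: [PARSE:P2(v=8,ok=F), VALIDATE:P1(v=20,ok=F), TRANSFORM:-, EMIT:-] out:-; bubbles=2
Tick 3: [PARSE:P3(v=8,ok=F), VALIDATE:P2(v=8,ok=F), TRANSFORM:P1(v=0,ok=F), EMIT:-] out:-; bubbles=1
Tick 4: [PARSE:P4(v=4,ok=F), VALIDATE:P3(v=8,ok=T), TRANSFORM:P2(v=0,ok=F), EMIT:P1(v=0,ok=F)] out:-; bubbles=0
Tick 5: [PARSE:-, VALIDATE:P4(v=4,ok=F), TRANSFORM:P3(v=32,ok=T), EMIT:P2(v=0,ok=F)] out:P1(v=0); bubbles=1
Tick 6: [PARSE:-, VALIDATE:-, TRANSFORM:P4(v=0,ok=F), EMIT:P3(v=32,ok=T)] out:P2(v=0); bubbles=2
Tick 7: [PARSE:P5(v=20,ok=F), VALIDATE:-, TRANSFORM:-, EMIT:P4(v=0,ok=F)] out:P3(v=32); bubbles=2
Tick 8: [PARSE:P6(v=8,ok=F), VALIDATE:P5(v=20,ok=F), TRANSFORM:-, EMIT:-] out:P4(v=0); bubbles=2
Tick 9: [PARSE:-, VALIDATE:P6(v=8,ok=T), TRANSFORM:P5(v=0,ok=F), EMIT:-] out:-; bubbles=2
Tick 10: [PARSE:-, VALIDATE:-, TRANSFORM:P6(v=32,ok=T), EMIT:P5(v=0,ok=F)] out:-; bubbles=2
Tick 11: [PARSE:-, VALIDATE:-, TRANSFORM:-, EMIT:P6(v=32,ok=T)] out:P5(v=0); bubbles=3
Tick 12: [PARSE:-, VALIDATE:-, TRANSFORM:-, EMIT:-] out:P6(v=32); bubbles=4
Total bubble-slots: 24

Answer: 24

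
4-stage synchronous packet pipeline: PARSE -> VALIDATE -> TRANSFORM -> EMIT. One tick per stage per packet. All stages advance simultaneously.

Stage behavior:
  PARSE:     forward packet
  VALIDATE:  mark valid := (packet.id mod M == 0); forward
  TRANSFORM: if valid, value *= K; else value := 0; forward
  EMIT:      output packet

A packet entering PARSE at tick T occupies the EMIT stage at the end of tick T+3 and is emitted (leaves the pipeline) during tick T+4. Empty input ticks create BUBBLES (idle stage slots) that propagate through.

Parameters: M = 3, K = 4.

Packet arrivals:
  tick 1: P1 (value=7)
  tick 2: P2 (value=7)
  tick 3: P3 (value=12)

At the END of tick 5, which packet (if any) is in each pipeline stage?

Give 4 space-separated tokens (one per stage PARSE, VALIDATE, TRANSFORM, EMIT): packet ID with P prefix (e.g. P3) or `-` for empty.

Answer: - - P3 P2

Derivation:
Tick 1: [PARSE:P1(v=7,ok=F), VALIDATE:-, TRANSFORM:-, EMIT:-] out:-; in:P1
Tick 2: [PARSE:P2(v=7,ok=F), VALIDATE:P1(v=7,ok=F), TRANSFORM:-, EMIT:-] out:-; in:P2
Tick 3: [PARSE:P3(v=12,ok=F), VALIDATE:P2(v=7,ok=F), TRANSFORM:P1(v=0,ok=F), EMIT:-] out:-; in:P3
Tick 4: [PARSE:-, VALIDATE:P3(v=12,ok=T), TRANSFORM:P2(v=0,ok=F), EMIT:P1(v=0,ok=F)] out:-; in:-
Tick 5: [PARSE:-, VALIDATE:-, TRANSFORM:P3(v=48,ok=T), EMIT:P2(v=0,ok=F)] out:P1(v=0); in:-
At end of tick 5: ['-', '-', 'P3', 'P2']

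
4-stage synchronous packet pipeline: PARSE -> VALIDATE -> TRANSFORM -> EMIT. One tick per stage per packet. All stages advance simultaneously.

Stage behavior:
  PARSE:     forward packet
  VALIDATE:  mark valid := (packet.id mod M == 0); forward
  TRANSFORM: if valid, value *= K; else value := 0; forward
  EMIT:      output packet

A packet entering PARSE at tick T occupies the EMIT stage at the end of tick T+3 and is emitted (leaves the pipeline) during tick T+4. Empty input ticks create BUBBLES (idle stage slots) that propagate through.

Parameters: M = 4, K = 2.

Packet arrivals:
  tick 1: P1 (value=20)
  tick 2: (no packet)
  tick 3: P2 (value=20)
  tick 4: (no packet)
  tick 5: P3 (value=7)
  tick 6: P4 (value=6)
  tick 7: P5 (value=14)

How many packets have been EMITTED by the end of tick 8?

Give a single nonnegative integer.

Tick 1: [PARSE:P1(v=20,ok=F), VALIDATE:-, TRANSFORM:-, EMIT:-] out:-; in:P1
Tick 2: [PARSE:-, VALIDATE:P1(v=20,ok=F), TRANSFORM:-, EMIT:-] out:-; in:-
Tick 3: [PARSE:P2(v=20,ok=F), VALIDATE:-, TRANSFORM:P1(v=0,ok=F), EMIT:-] out:-; in:P2
Tick 4: [PARSE:-, VALIDATE:P2(v=20,ok=F), TRANSFORM:-, EMIT:P1(v=0,ok=F)] out:-; in:-
Tick 5: [PARSE:P3(v=7,ok=F), VALIDATE:-, TRANSFORM:P2(v=0,ok=F), EMIT:-] out:P1(v=0); in:P3
Tick 6: [PARSE:P4(v=6,ok=F), VALIDATE:P3(v=7,ok=F), TRANSFORM:-, EMIT:P2(v=0,ok=F)] out:-; in:P4
Tick 7: [PARSE:P5(v=14,ok=F), VALIDATE:P4(v=6,ok=T), TRANSFORM:P3(v=0,ok=F), EMIT:-] out:P2(v=0); in:P5
Tick 8: [PARSE:-, VALIDATE:P5(v=14,ok=F), TRANSFORM:P4(v=12,ok=T), EMIT:P3(v=0,ok=F)] out:-; in:-
Emitted by tick 8: ['P1', 'P2']

Answer: 2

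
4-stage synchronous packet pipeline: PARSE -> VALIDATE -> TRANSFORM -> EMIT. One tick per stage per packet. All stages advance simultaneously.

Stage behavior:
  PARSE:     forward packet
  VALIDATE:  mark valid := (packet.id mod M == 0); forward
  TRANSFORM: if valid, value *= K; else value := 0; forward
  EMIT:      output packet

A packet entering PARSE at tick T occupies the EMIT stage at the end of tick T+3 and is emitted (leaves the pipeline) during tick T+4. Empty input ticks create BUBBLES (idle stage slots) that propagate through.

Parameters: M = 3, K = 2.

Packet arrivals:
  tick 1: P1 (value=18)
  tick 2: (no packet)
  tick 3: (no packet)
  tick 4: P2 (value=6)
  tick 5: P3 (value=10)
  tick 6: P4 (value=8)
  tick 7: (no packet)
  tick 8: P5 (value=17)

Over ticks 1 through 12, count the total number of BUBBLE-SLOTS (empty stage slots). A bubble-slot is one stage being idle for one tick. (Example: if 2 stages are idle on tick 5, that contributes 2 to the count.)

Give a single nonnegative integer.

Tick 1: [PARSE:P1(v=18,ok=F), VALIDATE:-, TRANSFORM:-, EMIT:-] out:-; bubbles=3
Tick 2: [PARSE:-, VALIDATE:P1(v=18,ok=F), TRANSFORM:-, EMIT:-] out:-; bubbles=3
Tick 3: [PARSE:-, VALIDATE:-, TRANSFORM:P1(v=0,ok=F), EMIT:-] out:-; bubbles=3
Tick 4: [PARSE:P2(v=6,ok=F), VALIDATE:-, TRANSFORM:-, EMIT:P1(v=0,ok=F)] out:-; bubbles=2
Tick 5: [PARSE:P3(v=10,ok=F), VALIDATE:P2(v=6,ok=F), TRANSFORM:-, EMIT:-] out:P1(v=0); bubbles=2
Tick 6: [PARSE:P4(v=8,ok=F), VALIDATE:P3(v=10,ok=T), TRANSFORM:P2(v=0,ok=F), EMIT:-] out:-; bubbles=1
Tick 7: [PARSE:-, VALIDATE:P4(v=8,ok=F), TRANSFORM:P3(v=20,ok=T), EMIT:P2(v=0,ok=F)] out:-; bubbles=1
Tick 8: [PARSE:P5(v=17,ok=F), VALIDATE:-, TRANSFORM:P4(v=0,ok=F), EMIT:P3(v=20,ok=T)] out:P2(v=0); bubbles=1
Tick 9: [PARSE:-, VALIDATE:P5(v=17,ok=F), TRANSFORM:-, EMIT:P4(v=0,ok=F)] out:P3(v=20); bubbles=2
Tick 10: [PARSE:-, VALIDATE:-, TRANSFORM:P5(v=0,ok=F), EMIT:-] out:P4(v=0); bubbles=3
Tick 11: [PARSE:-, VALIDATE:-, TRANSFORM:-, EMIT:P5(v=0,ok=F)] out:-; bubbles=3
Tick 12: [PARSE:-, VALIDATE:-, TRANSFORM:-, EMIT:-] out:P5(v=0); bubbles=4
Total bubble-slots: 28

Answer: 28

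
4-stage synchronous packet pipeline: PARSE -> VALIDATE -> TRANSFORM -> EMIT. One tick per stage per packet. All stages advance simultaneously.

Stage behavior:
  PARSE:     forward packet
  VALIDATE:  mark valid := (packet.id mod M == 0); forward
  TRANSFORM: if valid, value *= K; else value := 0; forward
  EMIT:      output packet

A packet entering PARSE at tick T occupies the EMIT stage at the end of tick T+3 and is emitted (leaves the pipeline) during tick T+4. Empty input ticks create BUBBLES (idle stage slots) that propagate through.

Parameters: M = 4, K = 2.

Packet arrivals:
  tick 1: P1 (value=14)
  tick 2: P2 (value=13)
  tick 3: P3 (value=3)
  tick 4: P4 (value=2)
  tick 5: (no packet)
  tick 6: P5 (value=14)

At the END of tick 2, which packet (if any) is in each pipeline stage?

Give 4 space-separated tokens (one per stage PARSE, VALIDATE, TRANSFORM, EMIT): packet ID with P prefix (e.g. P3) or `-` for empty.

Answer: P2 P1 - -

Derivation:
Tick 1: [PARSE:P1(v=14,ok=F), VALIDATE:-, TRANSFORM:-, EMIT:-] out:-; in:P1
Tick 2: [PARSE:P2(v=13,ok=F), VALIDATE:P1(v=14,ok=F), TRANSFORM:-, EMIT:-] out:-; in:P2
At end of tick 2: ['P2', 'P1', '-', '-']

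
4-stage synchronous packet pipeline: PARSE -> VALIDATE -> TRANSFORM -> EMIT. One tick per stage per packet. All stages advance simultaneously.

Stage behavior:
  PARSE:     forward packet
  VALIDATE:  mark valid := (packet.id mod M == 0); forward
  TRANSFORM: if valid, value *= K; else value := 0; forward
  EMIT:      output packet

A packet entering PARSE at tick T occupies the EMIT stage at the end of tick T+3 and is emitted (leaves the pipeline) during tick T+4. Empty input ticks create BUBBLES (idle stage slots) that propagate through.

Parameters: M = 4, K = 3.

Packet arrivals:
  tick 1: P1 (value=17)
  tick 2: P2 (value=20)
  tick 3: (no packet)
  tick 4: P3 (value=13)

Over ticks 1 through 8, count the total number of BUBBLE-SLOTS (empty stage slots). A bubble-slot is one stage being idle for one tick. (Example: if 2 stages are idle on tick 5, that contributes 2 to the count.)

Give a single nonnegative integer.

Tick 1: [PARSE:P1(v=17,ok=F), VALIDATE:-, TRANSFORM:-, EMIT:-] out:-; bubbles=3
Tick 2: [PARSE:P2(v=20,ok=F), VALIDATE:P1(v=17,ok=F), TRANSFORM:-, EMIT:-] out:-; bubbles=2
Tick 3: [PARSE:-, VALIDATE:P2(v=20,ok=F), TRANSFORM:P1(v=0,ok=F), EMIT:-] out:-; bubbles=2
Tick 4: [PARSE:P3(v=13,ok=F), VALIDATE:-, TRANSFORM:P2(v=0,ok=F), EMIT:P1(v=0,ok=F)] out:-; bubbles=1
Tick 5: [PARSE:-, VALIDATE:P3(v=13,ok=F), TRANSFORM:-, EMIT:P2(v=0,ok=F)] out:P1(v=0); bubbles=2
Tick 6: [PARSE:-, VALIDATE:-, TRANSFORM:P3(v=0,ok=F), EMIT:-] out:P2(v=0); bubbles=3
Tick 7: [PARSE:-, VALIDATE:-, TRANSFORM:-, EMIT:P3(v=0,ok=F)] out:-; bubbles=3
Tick 8: [PARSE:-, VALIDATE:-, TRANSFORM:-, EMIT:-] out:P3(v=0); bubbles=4
Total bubble-slots: 20

Answer: 20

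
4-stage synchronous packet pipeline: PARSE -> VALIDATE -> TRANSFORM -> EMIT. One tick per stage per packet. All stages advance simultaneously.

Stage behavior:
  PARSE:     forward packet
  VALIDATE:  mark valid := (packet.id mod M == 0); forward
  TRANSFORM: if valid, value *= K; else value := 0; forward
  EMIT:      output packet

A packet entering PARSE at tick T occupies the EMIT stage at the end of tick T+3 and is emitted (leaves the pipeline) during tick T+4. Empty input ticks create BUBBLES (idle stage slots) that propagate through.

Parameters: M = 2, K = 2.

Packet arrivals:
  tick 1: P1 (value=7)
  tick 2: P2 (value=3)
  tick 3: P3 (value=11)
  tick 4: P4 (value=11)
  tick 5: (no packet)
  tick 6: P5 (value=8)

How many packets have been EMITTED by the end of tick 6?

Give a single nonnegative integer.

Answer: 2

Derivation:
Tick 1: [PARSE:P1(v=7,ok=F), VALIDATE:-, TRANSFORM:-, EMIT:-] out:-; in:P1
Tick 2: [PARSE:P2(v=3,ok=F), VALIDATE:P1(v=7,ok=F), TRANSFORM:-, EMIT:-] out:-; in:P2
Tick 3: [PARSE:P3(v=11,ok=F), VALIDATE:P2(v=3,ok=T), TRANSFORM:P1(v=0,ok=F), EMIT:-] out:-; in:P3
Tick 4: [PARSE:P4(v=11,ok=F), VALIDATE:P3(v=11,ok=F), TRANSFORM:P2(v=6,ok=T), EMIT:P1(v=0,ok=F)] out:-; in:P4
Tick 5: [PARSE:-, VALIDATE:P4(v=11,ok=T), TRANSFORM:P3(v=0,ok=F), EMIT:P2(v=6,ok=T)] out:P1(v=0); in:-
Tick 6: [PARSE:P5(v=8,ok=F), VALIDATE:-, TRANSFORM:P4(v=22,ok=T), EMIT:P3(v=0,ok=F)] out:P2(v=6); in:P5
Emitted by tick 6: ['P1', 'P2']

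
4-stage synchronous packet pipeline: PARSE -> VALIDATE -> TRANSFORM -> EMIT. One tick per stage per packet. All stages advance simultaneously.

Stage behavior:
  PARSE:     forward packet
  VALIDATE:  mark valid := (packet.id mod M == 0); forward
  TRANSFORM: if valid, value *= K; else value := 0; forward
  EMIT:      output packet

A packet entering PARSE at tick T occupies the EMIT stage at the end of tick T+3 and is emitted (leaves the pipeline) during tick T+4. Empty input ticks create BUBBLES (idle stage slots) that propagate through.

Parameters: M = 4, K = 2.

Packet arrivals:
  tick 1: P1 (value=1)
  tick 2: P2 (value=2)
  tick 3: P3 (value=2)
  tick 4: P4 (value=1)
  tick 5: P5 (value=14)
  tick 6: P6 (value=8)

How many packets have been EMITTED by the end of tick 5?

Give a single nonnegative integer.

Tick 1: [PARSE:P1(v=1,ok=F), VALIDATE:-, TRANSFORM:-, EMIT:-] out:-; in:P1
Tick 2: [PARSE:P2(v=2,ok=F), VALIDATE:P1(v=1,ok=F), TRANSFORM:-, EMIT:-] out:-; in:P2
Tick 3: [PARSE:P3(v=2,ok=F), VALIDATE:P2(v=2,ok=F), TRANSFORM:P1(v=0,ok=F), EMIT:-] out:-; in:P3
Tick 4: [PARSE:P4(v=1,ok=F), VALIDATE:P3(v=2,ok=F), TRANSFORM:P2(v=0,ok=F), EMIT:P1(v=0,ok=F)] out:-; in:P4
Tick 5: [PARSE:P5(v=14,ok=F), VALIDATE:P4(v=1,ok=T), TRANSFORM:P3(v=0,ok=F), EMIT:P2(v=0,ok=F)] out:P1(v=0); in:P5
Emitted by tick 5: ['P1']

Answer: 1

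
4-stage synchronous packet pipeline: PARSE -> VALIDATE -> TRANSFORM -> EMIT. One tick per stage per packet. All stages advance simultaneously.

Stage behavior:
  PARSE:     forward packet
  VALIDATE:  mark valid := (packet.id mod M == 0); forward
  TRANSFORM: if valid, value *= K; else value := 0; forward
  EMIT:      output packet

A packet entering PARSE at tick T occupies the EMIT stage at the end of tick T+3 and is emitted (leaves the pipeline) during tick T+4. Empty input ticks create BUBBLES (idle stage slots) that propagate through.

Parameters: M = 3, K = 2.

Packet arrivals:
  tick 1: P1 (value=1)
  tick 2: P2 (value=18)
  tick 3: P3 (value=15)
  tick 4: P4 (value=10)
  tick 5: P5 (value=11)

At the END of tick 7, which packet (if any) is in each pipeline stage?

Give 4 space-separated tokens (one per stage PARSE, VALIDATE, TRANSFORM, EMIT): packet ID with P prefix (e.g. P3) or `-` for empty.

Tick 1: [PARSE:P1(v=1,ok=F), VALIDATE:-, TRANSFORM:-, EMIT:-] out:-; in:P1
Tick 2: [PARSE:P2(v=18,ok=F), VALIDATE:P1(v=1,ok=F), TRANSFORM:-, EMIT:-] out:-; in:P2
Tick 3: [PARSE:P3(v=15,ok=F), VALIDATE:P2(v=18,ok=F), TRANSFORM:P1(v=0,ok=F), EMIT:-] out:-; in:P3
Tick 4: [PARSE:P4(v=10,ok=F), VALIDATE:P3(v=15,ok=T), TRANSFORM:P2(v=0,ok=F), EMIT:P1(v=0,ok=F)] out:-; in:P4
Tick 5: [PARSE:P5(v=11,ok=F), VALIDATE:P4(v=10,ok=F), TRANSFORM:P3(v=30,ok=T), EMIT:P2(v=0,ok=F)] out:P1(v=0); in:P5
Tick 6: [PARSE:-, VALIDATE:P5(v=11,ok=F), TRANSFORM:P4(v=0,ok=F), EMIT:P3(v=30,ok=T)] out:P2(v=0); in:-
Tick 7: [PARSE:-, VALIDATE:-, TRANSFORM:P5(v=0,ok=F), EMIT:P4(v=0,ok=F)] out:P3(v=30); in:-
At end of tick 7: ['-', '-', 'P5', 'P4']

Answer: - - P5 P4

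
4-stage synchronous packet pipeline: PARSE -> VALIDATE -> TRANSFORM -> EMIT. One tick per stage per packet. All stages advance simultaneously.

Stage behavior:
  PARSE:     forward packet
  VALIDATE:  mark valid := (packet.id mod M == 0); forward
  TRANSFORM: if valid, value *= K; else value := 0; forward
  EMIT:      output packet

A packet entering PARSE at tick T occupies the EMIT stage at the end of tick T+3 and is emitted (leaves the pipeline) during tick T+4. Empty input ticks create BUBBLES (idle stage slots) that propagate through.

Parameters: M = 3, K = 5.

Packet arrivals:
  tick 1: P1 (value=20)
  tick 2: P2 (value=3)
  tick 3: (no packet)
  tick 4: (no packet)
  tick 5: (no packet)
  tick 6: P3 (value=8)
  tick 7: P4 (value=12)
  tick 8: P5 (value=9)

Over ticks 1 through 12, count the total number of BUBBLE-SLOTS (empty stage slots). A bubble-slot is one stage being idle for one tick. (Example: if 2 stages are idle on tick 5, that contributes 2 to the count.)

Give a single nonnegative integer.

Answer: 28

Derivation:
Tick 1: [PARSE:P1(v=20,ok=F), VALIDATE:-, TRANSFORM:-, EMIT:-] out:-; bubbles=3
Tick 2: [PARSE:P2(v=3,ok=F), VALIDATE:P1(v=20,ok=F), TRANSFORM:-, EMIT:-] out:-; bubbles=2
Tick 3: [PARSE:-, VALIDATE:P2(v=3,ok=F), TRANSFORM:P1(v=0,ok=F), EMIT:-] out:-; bubbles=2
Tick 4: [PARSE:-, VALIDATE:-, TRANSFORM:P2(v=0,ok=F), EMIT:P1(v=0,ok=F)] out:-; bubbles=2
Tick 5: [PARSE:-, VALIDATE:-, TRANSFORM:-, EMIT:P2(v=0,ok=F)] out:P1(v=0); bubbles=3
Tick 6: [PARSE:P3(v=8,ok=F), VALIDATE:-, TRANSFORM:-, EMIT:-] out:P2(v=0); bubbles=3
Tick 7: [PARSE:P4(v=12,ok=F), VALIDATE:P3(v=8,ok=T), TRANSFORM:-, EMIT:-] out:-; bubbles=2
Tick 8: [PARSE:P5(v=9,ok=F), VALIDATE:P4(v=12,ok=F), TRANSFORM:P3(v=40,ok=T), EMIT:-] out:-; bubbles=1
Tick 9: [PARSE:-, VALIDATE:P5(v=9,ok=F), TRANSFORM:P4(v=0,ok=F), EMIT:P3(v=40,ok=T)] out:-; bubbles=1
Tick 10: [PARSE:-, VALIDATE:-, TRANSFORM:P5(v=0,ok=F), EMIT:P4(v=0,ok=F)] out:P3(v=40); bubbles=2
Tick 11: [PARSE:-, VALIDATE:-, TRANSFORM:-, EMIT:P5(v=0,ok=F)] out:P4(v=0); bubbles=3
Tick 12: [PARSE:-, VALIDATE:-, TRANSFORM:-, EMIT:-] out:P5(v=0); bubbles=4
Total bubble-slots: 28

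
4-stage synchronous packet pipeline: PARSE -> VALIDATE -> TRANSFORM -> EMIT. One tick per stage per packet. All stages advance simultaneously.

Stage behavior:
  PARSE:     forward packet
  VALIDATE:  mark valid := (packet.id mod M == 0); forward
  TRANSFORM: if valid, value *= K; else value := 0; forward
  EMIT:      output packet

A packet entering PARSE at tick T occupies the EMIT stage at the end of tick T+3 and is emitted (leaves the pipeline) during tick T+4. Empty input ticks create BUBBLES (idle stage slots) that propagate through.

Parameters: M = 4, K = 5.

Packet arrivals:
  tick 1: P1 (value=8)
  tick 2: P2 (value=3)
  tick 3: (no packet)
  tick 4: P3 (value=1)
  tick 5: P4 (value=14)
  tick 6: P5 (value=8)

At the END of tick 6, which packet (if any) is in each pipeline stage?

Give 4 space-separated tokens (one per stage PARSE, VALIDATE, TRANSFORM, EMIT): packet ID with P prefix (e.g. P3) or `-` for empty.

Answer: P5 P4 P3 -

Derivation:
Tick 1: [PARSE:P1(v=8,ok=F), VALIDATE:-, TRANSFORM:-, EMIT:-] out:-; in:P1
Tick 2: [PARSE:P2(v=3,ok=F), VALIDATE:P1(v=8,ok=F), TRANSFORM:-, EMIT:-] out:-; in:P2
Tick 3: [PARSE:-, VALIDATE:P2(v=3,ok=F), TRANSFORM:P1(v=0,ok=F), EMIT:-] out:-; in:-
Tick 4: [PARSE:P3(v=1,ok=F), VALIDATE:-, TRANSFORM:P2(v=0,ok=F), EMIT:P1(v=0,ok=F)] out:-; in:P3
Tick 5: [PARSE:P4(v=14,ok=F), VALIDATE:P3(v=1,ok=F), TRANSFORM:-, EMIT:P2(v=0,ok=F)] out:P1(v=0); in:P4
Tick 6: [PARSE:P5(v=8,ok=F), VALIDATE:P4(v=14,ok=T), TRANSFORM:P3(v=0,ok=F), EMIT:-] out:P2(v=0); in:P5
At end of tick 6: ['P5', 'P4', 'P3', '-']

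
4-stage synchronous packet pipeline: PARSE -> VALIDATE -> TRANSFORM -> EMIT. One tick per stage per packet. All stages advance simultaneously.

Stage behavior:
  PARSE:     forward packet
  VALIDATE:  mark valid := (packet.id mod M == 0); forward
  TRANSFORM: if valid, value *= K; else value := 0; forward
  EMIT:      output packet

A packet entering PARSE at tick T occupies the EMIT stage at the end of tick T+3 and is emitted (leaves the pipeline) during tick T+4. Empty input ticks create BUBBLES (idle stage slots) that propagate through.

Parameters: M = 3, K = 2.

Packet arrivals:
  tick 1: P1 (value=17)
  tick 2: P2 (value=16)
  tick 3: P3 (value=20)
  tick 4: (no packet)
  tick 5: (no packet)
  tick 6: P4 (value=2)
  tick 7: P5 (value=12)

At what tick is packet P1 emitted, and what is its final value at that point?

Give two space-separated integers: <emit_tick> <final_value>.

Answer: 5 0

Derivation:
Tick 1: [PARSE:P1(v=17,ok=F), VALIDATE:-, TRANSFORM:-, EMIT:-] out:-; in:P1
Tick 2: [PARSE:P2(v=16,ok=F), VALIDATE:P1(v=17,ok=F), TRANSFORM:-, EMIT:-] out:-; in:P2
Tick 3: [PARSE:P3(v=20,ok=F), VALIDATE:P2(v=16,ok=F), TRANSFORM:P1(v=0,ok=F), EMIT:-] out:-; in:P3
Tick 4: [PARSE:-, VALIDATE:P3(v=20,ok=T), TRANSFORM:P2(v=0,ok=F), EMIT:P1(v=0,ok=F)] out:-; in:-
Tick 5: [PARSE:-, VALIDATE:-, TRANSFORM:P3(v=40,ok=T), EMIT:P2(v=0,ok=F)] out:P1(v=0); in:-
Tick 6: [PARSE:P4(v=2,ok=F), VALIDATE:-, TRANSFORM:-, EMIT:P3(v=40,ok=T)] out:P2(v=0); in:P4
Tick 7: [PARSE:P5(v=12,ok=F), VALIDATE:P4(v=2,ok=F), TRANSFORM:-, EMIT:-] out:P3(v=40); in:P5
Tick 8: [PARSE:-, VALIDATE:P5(v=12,ok=F), TRANSFORM:P4(v=0,ok=F), EMIT:-] out:-; in:-
Tick 9: [PARSE:-, VALIDATE:-, TRANSFORM:P5(v=0,ok=F), EMIT:P4(v=0,ok=F)] out:-; in:-
Tick 10: [PARSE:-, VALIDATE:-, TRANSFORM:-, EMIT:P5(v=0,ok=F)] out:P4(v=0); in:-
Tick 11: [PARSE:-, VALIDATE:-, TRANSFORM:-, EMIT:-] out:P5(v=0); in:-
P1: arrives tick 1, valid=False (id=1, id%3=1), emit tick 5, final value 0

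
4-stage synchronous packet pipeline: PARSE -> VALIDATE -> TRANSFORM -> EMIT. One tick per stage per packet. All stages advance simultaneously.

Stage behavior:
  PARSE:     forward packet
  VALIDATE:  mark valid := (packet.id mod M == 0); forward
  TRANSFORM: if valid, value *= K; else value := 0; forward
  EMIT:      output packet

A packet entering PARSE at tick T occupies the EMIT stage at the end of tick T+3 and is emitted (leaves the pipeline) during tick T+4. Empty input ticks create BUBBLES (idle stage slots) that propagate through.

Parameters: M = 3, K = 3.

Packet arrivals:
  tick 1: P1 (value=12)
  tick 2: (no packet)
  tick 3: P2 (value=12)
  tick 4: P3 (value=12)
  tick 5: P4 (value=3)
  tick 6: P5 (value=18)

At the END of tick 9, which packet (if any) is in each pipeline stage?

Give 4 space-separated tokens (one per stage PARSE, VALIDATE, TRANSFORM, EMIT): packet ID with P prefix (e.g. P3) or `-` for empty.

Answer: - - - P5

Derivation:
Tick 1: [PARSE:P1(v=12,ok=F), VALIDATE:-, TRANSFORM:-, EMIT:-] out:-; in:P1
Tick 2: [PARSE:-, VALIDATE:P1(v=12,ok=F), TRANSFORM:-, EMIT:-] out:-; in:-
Tick 3: [PARSE:P2(v=12,ok=F), VALIDATE:-, TRANSFORM:P1(v=0,ok=F), EMIT:-] out:-; in:P2
Tick 4: [PARSE:P3(v=12,ok=F), VALIDATE:P2(v=12,ok=F), TRANSFORM:-, EMIT:P1(v=0,ok=F)] out:-; in:P3
Tick 5: [PARSE:P4(v=3,ok=F), VALIDATE:P3(v=12,ok=T), TRANSFORM:P2(v=0,ok=F), EMIT:-] out:P1(v=0); in:P4
Tick 6: [PARSE:P5(v=18,ok=F), VALIDATE:P4(v=3,ok=F), TRANSFORM:P3(v=36,ok=T), EMIT:P2(v=0,ok=F)] out:-; in:P5
Tick 7: [PARSE:-, VALIDATE:P5(v=18,ok=F), TRANSFORM:P4(v=0,ok=F), EMIT:P3(v=36,ok=T)] out:P2(v=0); in:-
Tick 8: [PARSE:-, VALIDATE:-, TRANSFORM:P5(v=0,ok=F), EMIT:P4(v=0,ok=F)] out:P3(v=36); in:-
Tick 9: [PARSE:-, VALIDATE:-, TRANSFORM:-, EMIT:P5(v=0,ok=F)] out:P4(v=0); in:-
At end of tick 9: ['-', '-', '-', 'P5']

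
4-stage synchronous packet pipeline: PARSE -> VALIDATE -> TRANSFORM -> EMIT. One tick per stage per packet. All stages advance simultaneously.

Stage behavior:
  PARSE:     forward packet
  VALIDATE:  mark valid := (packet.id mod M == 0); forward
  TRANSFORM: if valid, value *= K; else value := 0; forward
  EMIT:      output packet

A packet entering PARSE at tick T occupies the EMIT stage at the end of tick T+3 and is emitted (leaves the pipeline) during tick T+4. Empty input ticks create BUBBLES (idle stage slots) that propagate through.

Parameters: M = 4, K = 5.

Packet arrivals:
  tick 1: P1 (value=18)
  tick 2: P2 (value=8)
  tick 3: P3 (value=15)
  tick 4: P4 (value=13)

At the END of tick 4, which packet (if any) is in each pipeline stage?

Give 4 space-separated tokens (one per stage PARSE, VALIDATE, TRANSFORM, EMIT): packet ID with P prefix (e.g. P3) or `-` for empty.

Tick 1: [PARSE:P1(v=18,ok=F), VALIDATE:-, TRANSFORM:-, EMIT:-] out:-; in:P1
Tick 2: [PARSE:P2(v=8,ok=F), VALIDATE:P1(v=18,ok=F), TRANSFORM:-, EMIT:-] out:-; in:P2
Tick 3: [PARSE:P3(v=15,ok=F), VALIDATE:P2(v=8,ok=F), TRANSFORM:P1(v=0,ok=F), EMIT:-] out:-; in:P3
Tick 4: [PARSE:P4(v=13,ok=F), VALIDATE:P3(v=15,ok=F), TRANSFORM:P2(v=0,ok=F), EMIT:P1(v=0,ok=F)] out:-; in:P4
At end of tick 4: ['P4', 'P3', 'P2', 'P1']

Answer: P4 P3 P2 P1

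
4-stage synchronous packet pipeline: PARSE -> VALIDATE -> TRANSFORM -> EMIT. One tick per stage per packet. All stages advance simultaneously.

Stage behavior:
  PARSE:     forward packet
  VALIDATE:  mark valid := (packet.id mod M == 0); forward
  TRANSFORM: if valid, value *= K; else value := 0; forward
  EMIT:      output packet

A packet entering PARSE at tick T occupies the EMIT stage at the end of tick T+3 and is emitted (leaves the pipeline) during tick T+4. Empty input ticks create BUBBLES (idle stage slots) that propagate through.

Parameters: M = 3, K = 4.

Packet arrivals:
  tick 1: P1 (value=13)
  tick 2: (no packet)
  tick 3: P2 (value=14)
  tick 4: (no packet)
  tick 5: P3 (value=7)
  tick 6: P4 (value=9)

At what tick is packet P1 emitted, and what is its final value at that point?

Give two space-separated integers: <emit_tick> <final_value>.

Tick 1: [PARSE:P1(v=13,ok=F), VALIDATE:-, TRANSFORM:-, EMIT:-] out:-; in:P1
Tick 2: [PARSE:-, VALIDATE:P1(v=13,ok=F), TRANSFORM:-, EMIT:-] out:-; in:-
Tick 3: [PARSE:P2(v=14,ok=F), VALIDATE:-, TRANSFORM:P1(v=0,ok=F), EMIT:-] out:-; in:P2
Tick 4: [PARSE:-, VALIDATE:P2(v=14,ok=F), TRANSFORM:-, EMIT:P1(v=0,ok=F)] out:-; in:-
Tick 5: [PARSE:P3(v=7,ok=F), VALIDATE:-, TRANSFORM:P2(v=0,ok=F), EMIT:-] out:P1(v=0); in:P3
Tick 6: [PARSE:P4(v=9,ok=F), VALIDATE:P3(v=7,ok=T), TRANSFORM:-, EMIT:P2(v=0,ok=F)] out:-; in:P4
Tick 7: [PARSE:-, VALIDATE:P4(v=9,ok=F), TRANSFORM:P3(v=28,ok=T), EMIT:-] out:P2(v=0); in:-
Tick 8: [PARSE:-, VALIDATE:-, TRANSFORM:P4(v=0,ok=F), EMIT:P3(v=28,ok=T)] out:-; in:-
Tick 9: [PARSE:-, VALIDATE:-, TRANSFORM:-, EMIT:P4(v=0,ok=F)] out:P3(v=28); in:-
Tick 10: [PARSE:-, VALIDATE:-, TRANSFORM:-, EMIT:-] out:P4(v=0); in:-
P1: arrives tick 1, valid=False (id=1, id%3=1), emit tick 5, final value 0

Answer: 5 0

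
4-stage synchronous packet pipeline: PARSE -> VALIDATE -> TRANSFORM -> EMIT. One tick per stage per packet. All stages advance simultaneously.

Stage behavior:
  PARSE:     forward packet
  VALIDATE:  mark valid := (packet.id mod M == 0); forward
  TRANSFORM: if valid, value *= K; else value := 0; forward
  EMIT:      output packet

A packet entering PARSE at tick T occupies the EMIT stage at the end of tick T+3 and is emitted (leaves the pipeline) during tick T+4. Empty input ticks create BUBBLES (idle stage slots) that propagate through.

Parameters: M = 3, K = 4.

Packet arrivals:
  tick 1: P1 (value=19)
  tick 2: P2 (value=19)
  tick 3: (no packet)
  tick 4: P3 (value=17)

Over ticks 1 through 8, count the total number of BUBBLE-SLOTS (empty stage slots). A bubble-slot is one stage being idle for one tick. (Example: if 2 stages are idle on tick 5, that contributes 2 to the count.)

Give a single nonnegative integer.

Tick 1: [PARSE:P1(v=19,ok=F), VALIDATE:-, TRANSFORM:-, EMIT:-] out:-; bubbles=3
Tick 2: [PARSE:P2(v=19,ok=F), VALIDATE:P1(v=19,ok=F), TRANSFORM:-, EMIT:-] out:-; bubbles=2
Tick 3: [PARSE:-, VALIDATE:P2(v=19,ok=F), TRANSFORM:P1(v=0,ok=F), EMIT:-] out:-; bubbles=2
Tick 4: [PARSE:P3(v=17,ok=F), VALIDATE:-, TRANSFORM:P2(v=0,ok=F), EMIT:P1(v=0,ok=F)] out:-; bubbles=1
Tick 5: [PARSE:-, VALIDATE:P3(v=17,ok=T), TRANSFORM:-, EMIT:P2(v=0,ok=F)] out:P1(v=0); bubbles=2
Tick 6: [PARSE:-, VALIDATE:-, TRANSFORM:P3(v=68,ok=T), EMIT:-] out:P2(v=0); bubbles=3
Tick 7: [PARSE:-, VALIDATE:-, TRANSFORM:-, EMIT:P3(v=68,ok=T)] out:-; bubbles=3
Tick 8: [PARSE:-, VALIDATE:-, TRANSFORM:-, EMIT:-] out:P3(v=68); bubbles=4
Total bubble-slots: 20

Answer: 20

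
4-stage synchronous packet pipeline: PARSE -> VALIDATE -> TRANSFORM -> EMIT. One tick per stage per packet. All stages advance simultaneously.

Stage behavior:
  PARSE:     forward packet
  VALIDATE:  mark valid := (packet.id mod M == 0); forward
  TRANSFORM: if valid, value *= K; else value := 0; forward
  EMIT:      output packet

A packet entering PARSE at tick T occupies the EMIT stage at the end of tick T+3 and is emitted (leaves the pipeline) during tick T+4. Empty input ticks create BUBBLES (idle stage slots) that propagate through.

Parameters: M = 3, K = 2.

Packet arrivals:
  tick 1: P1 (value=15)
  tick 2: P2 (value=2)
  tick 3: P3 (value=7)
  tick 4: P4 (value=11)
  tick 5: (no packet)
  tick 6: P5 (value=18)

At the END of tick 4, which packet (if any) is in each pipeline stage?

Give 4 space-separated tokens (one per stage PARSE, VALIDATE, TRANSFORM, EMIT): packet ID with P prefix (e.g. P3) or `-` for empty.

Answer: P4 P3 P2 P1

Derivation:
Tick 1: [PARSE:P1(v=15,ok=F), VALIDATE:-, TRANSFORM:-, EMIT:-] out:-; in:P1
Tick 2: [PARSE:P2(v=2,ok=F), VALIDATE:P1(v=15,ok=F), TRANSFORM:-, EMIT:-] out:-; in:P2
Tick 3: [PARSE:P3(v=7,ok=F), VALIDATE:P2(v=2,ok=F), TRANSFORM:P1(v=0,ok=F), EMIT:-] out:-; in:P3
Tick 4: [PARSE:P4(v=11,ok=F), VALIDATE:P3(v=7,ok=T), TRANSFORM:P2(v=0,ok=F), EMIT:P1(v=0,ok=F)] out:-; in:P4
At end of tick 4: ['P4', 'P3', 'P2', 'P1']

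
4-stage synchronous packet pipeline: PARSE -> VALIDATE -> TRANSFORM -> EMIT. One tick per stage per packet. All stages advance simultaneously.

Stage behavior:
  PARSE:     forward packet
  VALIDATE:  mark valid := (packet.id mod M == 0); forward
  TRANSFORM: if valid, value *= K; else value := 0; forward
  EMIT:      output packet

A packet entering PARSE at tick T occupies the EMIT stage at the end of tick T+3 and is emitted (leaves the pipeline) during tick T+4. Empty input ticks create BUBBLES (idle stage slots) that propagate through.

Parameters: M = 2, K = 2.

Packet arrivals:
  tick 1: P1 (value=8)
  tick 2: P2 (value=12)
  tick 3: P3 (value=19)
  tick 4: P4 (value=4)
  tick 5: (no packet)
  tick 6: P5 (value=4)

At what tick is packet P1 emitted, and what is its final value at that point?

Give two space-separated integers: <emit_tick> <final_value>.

Answer: 5 0

Derivation:
Tick 1: [PARSE:P1(v=8,ok=F), VALIDATE:-, TRANSFORM:-, EMIT:-] out:-; in:P1
Tick 2: [PARSE:P2(v=12,ok=F), VALIDATE:P1(v=8,ok=F), TRANSFORM:-, EMIT:-] out:-; in:P2
Tick 3: [PARSE:P3(v=19,ok=F), VALIDATE:P2(v=12,ok=T), TRANSFORM:P1(v=0,ok=F), EMIT:-] out:-; in:P3
Tick 4: [PARSE:P4(v=4,ok=F), VALIDATE:P3(v=19,ok=F), TRANSFORM:P2(v=24,ok=T), EMIT:P1(v=0,ok=F)] out:-; in:P4
Tick 5: [PARSE:-, VALIDATE:P4(v=4,ok=T), TRANSFORM:P3(v=0,ok=F), EMIT:P2(v=24,ok=T)] out:P1(v=0); in:-
Tick 6: [PARSE:P5(v=4,ok=F), VALIDATE:-, TRANSFORM:P4(v=8,ok=T), EMIT:P3(v=0,ok=F)] out:P2(v=24); in:P5
Tick 7: [PARSE:-, VALIDATE:P5(v=4,ok=F), TRANSFORM:-, EMIT:P4(v=8,ok=T)] out:P3(v=0); in:-
Tick 8: [PARSE:-, VALIDATE:-, TRANSFORM:P5(v=0,ok=F), EMIT:-] out:P4(v=8); in:-
Tick 9: [PARSE:-, VALIDATE:-, TRANSFORM:-, EMIT:P5(v=0,ok=F)] out:-; in:-
Tick 10: [PARSE:-, VALIDATE:-, TRANSFORM:-, EMIT:-] out:P5(v=0); in:-
P1: arrives tick 1, valid=False (id=1, id%2=1), emit tick 5, final value 0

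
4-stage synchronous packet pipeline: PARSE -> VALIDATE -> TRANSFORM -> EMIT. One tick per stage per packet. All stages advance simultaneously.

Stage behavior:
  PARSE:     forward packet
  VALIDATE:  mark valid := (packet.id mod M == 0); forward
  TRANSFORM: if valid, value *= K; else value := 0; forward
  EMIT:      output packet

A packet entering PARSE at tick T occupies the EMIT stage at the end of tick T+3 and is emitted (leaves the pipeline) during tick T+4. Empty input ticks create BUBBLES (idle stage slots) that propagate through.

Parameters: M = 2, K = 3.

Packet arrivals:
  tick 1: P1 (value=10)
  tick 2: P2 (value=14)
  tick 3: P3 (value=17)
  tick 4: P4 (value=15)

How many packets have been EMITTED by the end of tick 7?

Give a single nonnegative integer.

Answer: 3

Derivation:
Tick 1: [PARSE:P1(v=10,ok=F), VALIDATE:-, TRANSFORM:-, EMIT:-] out:-; in:P1
Tick 2: [PARSE:P2(v=14,ok=F), VALIDATE:P1(v=10,ok=F), TRANSFORM:-, EMIT:-] out:-; in:P2
Tick 3: [PARSE:P3(v=17,ok=F), VALIDATE:P2(v=14,ok=T), TRANSFORM:P1(v=0,ok=F), EMIT:-] out:-; in:P3
Tick 4: [PARSE:P4(v=15,ok=F), VALIDATE:P3(v=17,ok=F), TRANSFORM:P2(v=42,ok=T), EMIT:P1(v=0,ok=F)] out:-; in:P4
Tick 5: [PARSE:-, VALIDATE:P4(v=15,ok=T), TRANSFORM:P3(v=0,ok=F), EMIT:P2(v=42,ok=T)] out:P1(v=0); in:-
Tick 6: [PARSE:-, VALIDATE:-, TRANSFORM:P4(v=45,ok=T), EMIT:P3(v=0,ok=F)] out:P2(v=42); in:-
Tick 7: [PARSE:-, VALIDATE:-, TRANSFORM:-, EMIT:P4(v=45,ok=T)] out:P3(v=0); in:-
Emitted by tick 7: ['P1', 'P2', 'P3']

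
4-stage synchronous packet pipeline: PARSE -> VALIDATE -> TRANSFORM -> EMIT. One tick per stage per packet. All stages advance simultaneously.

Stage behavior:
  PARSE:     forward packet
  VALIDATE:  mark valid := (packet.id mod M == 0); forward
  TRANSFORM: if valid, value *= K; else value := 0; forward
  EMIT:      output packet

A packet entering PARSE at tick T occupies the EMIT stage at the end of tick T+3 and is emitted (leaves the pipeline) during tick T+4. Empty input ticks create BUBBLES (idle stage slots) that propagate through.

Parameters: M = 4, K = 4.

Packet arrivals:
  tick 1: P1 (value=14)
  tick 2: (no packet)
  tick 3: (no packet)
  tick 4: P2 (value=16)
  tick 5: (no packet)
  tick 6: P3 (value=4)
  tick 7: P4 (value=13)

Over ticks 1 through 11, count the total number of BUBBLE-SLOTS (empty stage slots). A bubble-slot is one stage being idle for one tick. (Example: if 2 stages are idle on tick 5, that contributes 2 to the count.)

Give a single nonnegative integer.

Tick 1: [PARSE:P1(v=14,ok=F), VALIDATE:-, TRANSFORM:-, EMIT:-] out:-; bubbles=3
Tick 2: [PARSE:-, VALIDATE:P1(v=14,ok=F), TRANSFORM:-, EMIT:-] out:-; bubbles=3
Tick 3: [PARSE:-, VALIDATE:-, TRANSFORM:P1(v=0,ok=F), EMIT:-] out:-; bubbles=3
Tick 4: [PARSE:P2(v=16,ok=F), VALIDATE:-, TRANSFORM:-, EMIT:P1(v=0,ok=F)] out:-; bubbles=2
Tick 5: [PARSE:-, VALIDATE:P2(v=16,ok=F), TRANSFORM:-, EMIT:-] out:P1(v=0); bubbles=3
Tick 6: [PARSE:P3(v=4,ok=F), VALIDATE:-, TRANSFORM:P2(v=0,ok=F), EMIT:-] out:-; bubbles=2
Tick 7: [PARSE:P4(v=13,ok=F), VALIDATE:P3(v=4,ok=F), TRANSFORM:-, EMIT:P2(v=0,ok=F)] out:-; bubbles=1
Tick 8: [PARSE:-, VALIDATE:P4(v=13,ok=T), TRANSFORM:P3(v=0,ok=F), EMIT:-] out:P2(v=0); bubbles=2
Tick 9: [PARSE:-, VALIDATE:-, TRANSFORM:P4(v=52,ok=T), EMIT:P3(v=0,ok=F)] out:-; bubbles=2
Tick 10: [PARSE:-, VALIDATE:-, TRANSFORM:-, EMIT:P4(v=52,ok=T)] out:P3(v=0); bubbles=3
Tick 11: [PARSE:-, VALIDATE:-, TRANSFORM:-, EMIT:-] out:P4(v=52); bubbles=4
Total bubble-slots: 28

Answer: 28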